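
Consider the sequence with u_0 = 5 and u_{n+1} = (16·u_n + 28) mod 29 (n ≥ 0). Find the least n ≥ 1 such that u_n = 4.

6

We have u_0 = 5, u_1 = 21, u_2 = 16, u_3 = 23, u_4 = 19, u_5 = 13, u_6 = 4, u_7 = 5.
Since u_7 = u_0 = 5, the sequence is periodic with period 7.
The value 4 first appears (with n ≥ 1) at u_6.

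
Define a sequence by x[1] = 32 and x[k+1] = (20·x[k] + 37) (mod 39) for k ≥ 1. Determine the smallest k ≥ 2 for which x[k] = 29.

12

Computing terms: x[1] = 32,  x[2] = 14,  x[3] = 5,  x[4] = 20,  x[5] = 8,  x[6] = 2,  x[7] = 38,  x[8] = 17,  x[9] = 26,  x[10] = 11,  x[11] = 23,  x[12] = 29,  x[13] = 32.
The sequence repeats with period 12.
The value 29 first appears (with k ≥ 2) at x[12].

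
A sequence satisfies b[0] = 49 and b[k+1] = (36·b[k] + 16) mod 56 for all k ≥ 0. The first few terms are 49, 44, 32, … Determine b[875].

b[0] = 49, b[1] = 44, b[2] = 32, b[3] = 48, b[4] = 8, b[5] = 24, b[6] = 40, b[7] = 0, b[8] = 16, b[9] = 32.
Since b[9] = b[2] = 32, the sequence is eventually periodic: after a pre-period of length 2 it cycles with period 7.
For k ≥ 2, b[k] depends only on (k - 2) mod 7. (875 - 2) mod 7 = 5, so b[875] = b[7] = 0.

0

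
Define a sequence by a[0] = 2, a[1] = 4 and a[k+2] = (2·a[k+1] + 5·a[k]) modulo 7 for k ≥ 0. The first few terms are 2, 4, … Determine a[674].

Computing terms: a[0] = 2; a[1] = 4; a[2] = 4; a[3] = 0; a[4] = 6; a[5] = 5; a[6] = 5; a[7] = 0; a[8] = 4; a[9] = 1; a[10] = 1; a[11] = 0; a[12] = 5; a[13] = 3; a[14] = 3; a[15] = 0; a[16] = 1; a[17] = 2; a[18] = 2; a[19] = 0; a[20] = 3; a[21] = 6; a[22] = 6; a[23] = 0; a[24] = 2; a[25] = 4.
The sequence repeats with period 24.
(674 - 0) mod 24 = 2, so a[674] = a[2] = 4.

4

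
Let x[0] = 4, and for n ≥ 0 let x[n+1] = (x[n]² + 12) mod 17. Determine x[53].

x[0] = 4, x[1] = 11, x[2] = 14, x[3] = 4.
Since x[3] = x[0] = 4, the sequence is periodic with period 3.
So x[53] = x[0 + ((53-0) mod 3)] = x[2] = 14.

14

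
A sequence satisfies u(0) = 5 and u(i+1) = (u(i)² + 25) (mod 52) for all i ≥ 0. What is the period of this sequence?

6

We have u(0) = 5, u(1) = 50, u(2) = 29, u(3) = 34, u(4) = 37, u(5) = 42, u(6) = 21, u(7) = 50.
Since u(7) = u(1) = 50, the sequence is eventually periodic: after a pre-period of length 1 it cycles with period 6.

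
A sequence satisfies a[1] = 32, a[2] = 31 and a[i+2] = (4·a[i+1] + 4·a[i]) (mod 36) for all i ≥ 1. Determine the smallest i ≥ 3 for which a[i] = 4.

Listing terms: a[1] = 32; a[2] = 31; a[3] = 0; a[4] = 16; a[5] = 28; a[6] = 32; a[7] = 24; a[8] = 8; a[9] = 20; a[10] = 4; a[11] = 24; a[12] = 4; a[13] = 4; a[14] = 32; a[15] = 0; a[16] = 20; a[17] = 8; a[18] = 4; a[19] = 12; a[20] = 28; a[21] = 16; a[22] = 32; a[23] = 12; a[24] = 32; a[25] = 32; a[26] = 4; a[27] = 0; a[28] = 16.
Since (a[27], a[28]) = (a[3], a[4]) = (0, 16) (two consecutive terms determine the rest), the sequence is eventually periodic: after a pre-period of length 2 it cycles with period 24.
The value 4 first appears (with i ≥ 3) at a[10].

10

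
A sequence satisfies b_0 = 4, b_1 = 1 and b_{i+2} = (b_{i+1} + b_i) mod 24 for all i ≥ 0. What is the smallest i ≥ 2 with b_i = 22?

Computing terms: b_0 = 4, b_1 = 1, b_2 = 5, b_3 = 6, b_4 = 11, b_5 = 17, b_6 = 4, b_7 = 21, b_8 = 1, b_9 = 22, b_{10} = 23, b_{11} = 21, b_{12} = 20, b_{13} = 17, b_{14} = 13, b_{15} = 6, b_{16} = 19, b_{17} = 1, b_{18} = 20, b_{19} = 21, b_{20} = 17, b_{21} = 14, b_{22} = 7, b_{23} = 21, b_{24} = 4, b_{25} = 1.
The sequence repeats with period 24.
The value 22 first appears (with i ≥ 2) at b_9.

9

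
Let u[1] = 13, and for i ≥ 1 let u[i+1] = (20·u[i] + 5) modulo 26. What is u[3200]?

u[1] = 13; u[2] = 5; u[3] = 1; u[4] = 25; u[5] = 11; u[6] = 17; u[7] = 7; u[8] = 15; u[9] = 19; u[10] = 21; u[11] = 9; u[12] = 3; u[13] = 13.
The sequence repeats with period 12.
So u[3200] = u[1 + ((3200-1) mod 12)] = u[8] = 15.

15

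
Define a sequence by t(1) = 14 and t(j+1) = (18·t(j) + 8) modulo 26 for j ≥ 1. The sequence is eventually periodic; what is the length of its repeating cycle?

t(1) = 14, t(2) = 0, t(3) = 8, t(4) = 22, t(5) = 14.
Since t(5) = t(1) = 14, the sequence is periodic with period 4.

4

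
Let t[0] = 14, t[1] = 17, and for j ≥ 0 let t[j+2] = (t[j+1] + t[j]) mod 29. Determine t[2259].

Listing terms: t[0] = 14, t[1] = 17, t[2] = 2, t[3] = 19, t[4] = 21, t[5] = 11, t[6] = 3, t[7] = 14, t[8] = 17.
Since (t[7], t[8]) = (t[0], t[1]) = (14, 17) (two consecutive terms determine the rest), the sequence is periodic with period 7.
So t[2259] = t[0 + ((2259-0) mod 7)] = t[5] = 11.

11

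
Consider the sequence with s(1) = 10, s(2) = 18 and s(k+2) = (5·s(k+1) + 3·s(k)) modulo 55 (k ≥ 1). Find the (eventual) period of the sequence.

40

Computing terms: s(1) = 10; s(2) = 18; s(3) = 10; s(4) = 49; s(5) = 0; s(6) = 37; s(7) = 20; s(8) = 46; s(9) = 15; s(10) = 48; s(11) = 10; s(12) = 29; s(13) = 10; s(14) = 27; s(15) = 0; s(16) = 26; s(17) = 20; s(18) = 13; s(19) = 15; s(20) = 4; s(21) = 10; s(22) = 7; s(23) = 10; s(24) = 16; s(25) = 0; s(26) = 48; s(27) = 20; s(28) = 24; s(29) = 15; s(30) = 37; s(31) = 10; s(32) = 51; s(33) = 10; s(34) = 38; s(35) = 0; s(36) = 4; s(37) = 20; s(38) = 2; s(39) = 15; s(40) = 26; s(41) = 10; s(42) = 18.
The sequence repeats with period 40.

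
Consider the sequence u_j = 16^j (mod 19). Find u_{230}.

u_1 = 16,  u_2 = 9,  u_3 = 11,  u_4 = 5,  u_5 = 4,  u_6 = 7,  u_7 = 17,  u_8 = 6,  u_9 = 1,  u_{10} = 16.
Since u_{10} = u_1 = 16, the sequence is periodic with period 9.
So u_{230} = u_{1 + ((230-1) mod 9)} = u_5 = 4.

4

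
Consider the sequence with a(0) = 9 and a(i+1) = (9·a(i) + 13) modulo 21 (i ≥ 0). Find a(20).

19

a(0) = 9,  a(1) = 10,  a(2) = 19,  a(3) = 16,  a(4) = 10.
Since a(4) = a(1) = 10, the sequence is eventually periodic: after a pre-period of length 1 it cycles with period 3.
For i ≥ 1, a(i) depends only on (i - 1) mod 3. (20 - 1) mod 3 = 1, so a(20) = a(2) = 19.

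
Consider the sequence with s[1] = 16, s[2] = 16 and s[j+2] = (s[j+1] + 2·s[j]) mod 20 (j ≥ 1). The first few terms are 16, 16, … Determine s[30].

We have s[1] = 16, s[2] = 16, s[3] = 8, s[4] = 0, s[5] = 16, s[6] = 16.
Since (s[5], s[6]) = (s[1], s[2]) = (16, 16) (two consecutive terms determine the rest), the sequence is periodic with period 4.
(30 - 1) mod 4 = 1, so s[30] = s[2] = 16.

16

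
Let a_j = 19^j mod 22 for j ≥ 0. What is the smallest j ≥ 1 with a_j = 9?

2

a_0 = 1, a_1 = 19, a_2 = 9, a_3 = 17, a_4 = 15, a_5 = 21, a_6 = 3, a_7 = 13, a_8 = 5, a_9 = 7, a_{10} = 1.
The sequence repeats with period 10.
The value 9 first appears (with j ≥ 1) at a_2.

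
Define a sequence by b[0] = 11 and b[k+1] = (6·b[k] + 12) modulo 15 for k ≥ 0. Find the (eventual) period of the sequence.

We have b[0] = 11, b[1] = 3, b[2] = 0, b[3] = 12, b[4] = 9, b[5] = 6, b[6] = 3.
Since b[6] = b[1] = 3, the sequence is eventually periodic: after a pre-period of length 1 it cycles with period 5.

5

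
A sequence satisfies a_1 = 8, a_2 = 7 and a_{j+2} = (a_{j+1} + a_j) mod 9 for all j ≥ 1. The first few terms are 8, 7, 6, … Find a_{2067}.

6

Computing terms: a_1 = 8, a_2 = 7, a_3 = 6, a_4 = 4, a_5 = 1, a_6 = 5, a_7 = 6, a_8 = 2, a_9 = 8, a_{10} = 1, a_{11} = 0, a_{12} = 1, a_{13} = 1, a_{14} = 2, a_{15} = 3, a_{16} = 5, a_{17} = 8, a_{18} = 4, a_{19} = 3, a_{20} = 7, a_{21} = 1, a_{22} = 8, a_{23} = 0, a_{24} = 8, a_{25} = 8, a_{26} = 7.
Since (a_{25}, a_{26}) = (a_1, a_2) = (8, 7) (two consecutive terms determine the rest), the sequence is periodic with period 24.
So a_{2067} = a_{1 + ((2067-1) mod 24)} = a_3 = 6.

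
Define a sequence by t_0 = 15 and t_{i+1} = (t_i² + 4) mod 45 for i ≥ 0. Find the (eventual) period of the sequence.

Listing terms: t_0 = 15,  t_1 = 4,  t_2 = 20,  t_3 = 44,  t_4 = 5,  t_5 = 29,  t_6 = 35,  t_7 = 14,  t_8 = 20.
Since t_8 = t_2 = 20, the sequence is eventually periodic: after a pre-period of length 2 it cycles with period 6.

6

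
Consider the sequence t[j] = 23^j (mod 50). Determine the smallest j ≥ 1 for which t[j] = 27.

Computing terms: t[0] = 1, t[1] = 23, t[2] = 29, t[3] = 17, t[4] = 41, t[5] = 43, t[6] = 39, t[7] = 47, t[8] = 31, t[9] = 13, t[10] = 49, t[11] = 27, t[12] = 21, t[13] = 33, t[14] = 9, t[15] = 7, t[16] = 11, t[17] = 3, t[18] = 19, t[19] = 37, t[20] = 1.
Since t[20] = t[0] = 1, the sequence is periodic with period 20.
The value 27 first appears (with j ≥ 1) at t[11].

11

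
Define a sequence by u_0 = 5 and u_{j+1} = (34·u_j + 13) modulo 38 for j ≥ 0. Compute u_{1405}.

We have u_0 = 5, u_1 = 31, u_2 = 3, u_3 = 1, u_4 = 9, u_5 = 15, u_6 = 29, u_7 = 11, u_8 = 7, u_9 = 23, u_{10} = 35, u_{11} = 25, u_{12} = 27, u_{13} = 19, u_{14} = 13, u_{15} = 37, u_{16} = 17, u_{17} = 21, u_{18} = 5.
Since u_{18} = u_0 = 5, the sequence is periodic with period 18.
So u_{1405} = u_{0 + ((1405-0) mod 18)} = u_1 = 31.

31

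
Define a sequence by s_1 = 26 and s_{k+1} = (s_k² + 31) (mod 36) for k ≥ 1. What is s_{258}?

11

s_1 = 26, s_2 = 23, s_3 = 20, s_4 = 35, s_5 = 32, s_6 = 11, s_7 = 8, s_8 = 23.
Since s_8 = s_2 = 23, the sequence is eventually periodic: after a pre-period of length 1 it cycles with period 6.
For k ≥ 2, s_k depends only on (k - 2) mod 6. (258 - 2) mod 6 = 4, so s_{258} = s_6 = 11.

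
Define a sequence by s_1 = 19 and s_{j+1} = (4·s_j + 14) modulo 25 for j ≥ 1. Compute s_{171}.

We have s_1 = 19,  s_2 = 15,  s_3 = 24,  s_4 = 10,  s_5 = 4,  s_6 = 5,  s_7 = 9,  s_8 = 0,  s_9 = 14,  s_{10} = 20,  s_{11} = 19.
The sequence repeats with period 10.
(171 - 1) mod 10 = 0, so s_{171} = s_1 = 19.

19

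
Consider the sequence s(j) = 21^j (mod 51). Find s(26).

33

We have s(1) = 21, s(2) = 33, s(3) = 30, s(4) = 18, s(5) = 21.
The sequence repeats with period 4.
(26 - 1) mod 4 = 1, so s(26) = s(2) = 33.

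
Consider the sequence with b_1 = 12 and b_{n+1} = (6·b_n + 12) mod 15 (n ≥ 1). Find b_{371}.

Computing terms: b_1 = 12; b_2 = 9; b_3 = 6; b_4 = 3; b_5 = 0; b_6 = 12.
The sequence repeats with period 5.
So b_{371} = b_{1 + ((371-1) mod 5)} = b_1 = 12.

12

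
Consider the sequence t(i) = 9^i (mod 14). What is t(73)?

9

Listing terms: t(1) = 9,  t(2) = 11,  t(3) = 1,  t(4) = 9.
The sequence repeats with period 3.
So t(73) = t(1 + ((73-1) mod 3)) = t(1) = 9.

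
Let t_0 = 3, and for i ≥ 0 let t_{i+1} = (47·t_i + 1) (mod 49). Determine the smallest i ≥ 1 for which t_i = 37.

Listing terms: t_0 = 3,  t_1 = 44,  t_2 = 11,  t_3 = 28,  t_4 = 43,  t_5 = 13,  t_6 = 24,  t_7 = 2,  t_8 = 46,  t_9 = 7,  t_{10} = 36,  t_{11} = 27,  t_{12} = 45,  t_{13} = 9,  t_{14} = 32,  t_{15} = 35,  t_{16} = 29,  t_{17} = 41,  t_{18} = 17,  t_{19} = 16,  t_{20} = 18,  t_{21} = 14,  t_{22} = 22,  t_{23} = 6,  t_{24} = 38,  t_{25} = 23,  t_{26} = 4,  t_{27} = 42,  t_{28} = 15,  t_{29} = 20,  t_{30} = 10,  t_{31} = 30,  t_{32} = 39,  t_{33} = 21,  t_{34} = 8,  t_{35} = 34,  t_{36} = 31,  t_{37} = 37,  t_{38} = 25,  t_{39} = 0,  t_{40} = 1,  t_{41} = 48,  t_{42} = 3.
The sequence repeats with period 42.
The value 37 first appears (with i ≥ 1) at t_{37}.

37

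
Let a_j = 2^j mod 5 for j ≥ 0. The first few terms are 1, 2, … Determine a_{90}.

a_0 = 1, a_1 = 2, a_2 = 4, a_3 = 3, a_4 = 1.
The sequence repeats with period 4.
(90 - 0) mod 4 = 2, so a_{90} = a_2 = 4.

4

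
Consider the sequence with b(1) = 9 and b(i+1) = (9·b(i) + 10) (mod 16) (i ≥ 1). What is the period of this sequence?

Computing terms: b(1) = 9; b(2) = 11; b(3) = 13; b(4) = 15; b(5) = 1; b(6) = 3; b(7) = 5; b(8) = 7; b(9) = 9.
Since b(9) = b(1) = 9, the sequence is periodic with period 8.

8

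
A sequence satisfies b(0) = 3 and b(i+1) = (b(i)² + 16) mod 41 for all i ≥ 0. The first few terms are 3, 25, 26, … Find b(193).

16

Listing terms: b(0) = 3, b(1) = 25, b(2) = 26, b(3) = 36, b(4) = 0, b(5) = 16, b(6) = 26.
Since b(6) = b(2) = 26, the sequence is eventually periodic: after a pre-period of length 2 it cycles with period 4.
For i ≥ 2, b(i) depends only on (i - 2) mod 4. (193 - 2) mod 4 = 3, so b(193) = b(5) = 16.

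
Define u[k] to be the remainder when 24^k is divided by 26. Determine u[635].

We have u[0] = 1; u[1] = 24; u[2] = 4; u[3] = 18; u[4] = 16; u[5] = 20; u[6] = 12; u[7] = 2; u[8] = 22; u[9] = 8; u[10] = 10; u[11] = 6; u[12] = 14; u[13] = 24.
Since u[13] = u[1] = 24, the sequence is eventually periodic: after a pre-period of length 1 it cycles with period 12.
For k ≥ 1, u[k] depends only on (k - 1) mod 12. (635 - 1) mod 12 = 10, so u[635] = u[11] = 6.

6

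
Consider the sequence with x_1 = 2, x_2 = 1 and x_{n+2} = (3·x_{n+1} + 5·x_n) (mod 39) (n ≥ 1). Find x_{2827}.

x_1 = 2; x_2 = 1; x_3 = 13; x_4 = 5; x_5 = 2; x_6 = 31; x_7 = 25; x_8 = 35; x_9 = 35; x_{10} = 7; x_{11} = 1; x_{12} = 38; x_{13} = 2; x_{14} = 1.
Since (x_{13}, x_{14}) = (x_1, x_2) = (2, 1) (two consecutive terms determine the rest), the sequence is periodic with period 12.
(2827 - 1) mod 12 = 6, so x_{2827} = x_7 = 25.

25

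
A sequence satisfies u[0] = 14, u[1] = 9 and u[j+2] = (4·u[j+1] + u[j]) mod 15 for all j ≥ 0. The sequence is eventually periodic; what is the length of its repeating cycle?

40

We have u[0] = 14, u[1] = 9, u[2] = 5, u[3] = 14, u[4] = 1, u[5] = 3, u[6] = 13, u[7] = 10, u[8] = 8, u[9] = 12, u[10] = 11, u[11] = 11, u[12] = 10, u[13] = 6, u[14] = 4, u[15] = 7, u[16] = 2, u[17] = 0, u[18] = 2, u[19] = 8, u[20] = 4, u[21] = 9, u[22] = 10, u[23] = 4, u[24] = 11, u[25] = 3, u[26] = 8, u[27] = 5, u[28] = 13, u[29] = 12, u[30] = 1, u[31] = 1, u[32] = 5, u[33] = 6, u[34] = 14, u[35] = 2, u[36] = 7, u[37] = 0, u[38] = 7, u[39] = 13, u[40] = 14, u[41] = 9.
The sequence repeats with period 40.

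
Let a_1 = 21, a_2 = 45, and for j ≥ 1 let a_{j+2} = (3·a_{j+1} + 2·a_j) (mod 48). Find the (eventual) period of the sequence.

We have a_1 = 21,  a_2 = 45,  a_3 = 33,  a_4 = 45,  a_5 = 9,  a_6 = 21,  a_7 = 33,  a_8 = 45.
Since (a_7, a_8) = (a_3, a_4) = (33, 45) (two consecutive terms determine the rest), the sequence is eventually periodic: after a pre-period of length 2 it cycles with period 4.

4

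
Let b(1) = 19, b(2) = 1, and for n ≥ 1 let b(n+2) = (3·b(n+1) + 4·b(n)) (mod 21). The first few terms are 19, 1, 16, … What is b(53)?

Computing terms: b(1) = 19,  b(2) = 1,  b(3) = 16,  b(4) = 10,  b(5) = 10,  b(6) = 7,  b(7) = 19,  b(8) = 1.
Since (b(7), b(8)) = (b(1), b(2)) = (19, 1) (two consecutive terms determine the rest), the sequence is periodic with period 6.
(53 - 1) mod 6 = 4, so b(53) = b(5) = 10.

10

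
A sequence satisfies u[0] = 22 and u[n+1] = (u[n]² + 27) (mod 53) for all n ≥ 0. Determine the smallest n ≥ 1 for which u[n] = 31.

4

Listing terms: u[0] = 22, u[1] = 34, u[2] = 17, u[3] = 51, u[4] = 31, u[5] = 34.
Since u[5] = u[1] = 34, the sequence is eventually periodic: after a pre-period of length 1 it cycles with period 4.
The value 31 first appears (with n ≥ 1) at u[4].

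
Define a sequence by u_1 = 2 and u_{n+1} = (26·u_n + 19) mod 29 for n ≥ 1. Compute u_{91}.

We have u_1 = 2, u_2 = 13, u_3 = 9, u_4 = 21, u_5 = 14, u_6 = 6, u_7 = 1, u_8 = 16, u_9 = 0, u_{10} = 19, u_{11} = 20, u_{12} = 17, u_{13} = 26, u_{14} = 28, u_{15} = 22, u_{16} = 11, u_{17} = 15, u_{18} = 3, u_{19} = 10, u_{20} = 18, u_{21} = 23, u_{22} = 8, u_{23} = 24, u_{24} = 5, u_{25} = 4, u_{26} = 7, u_{27} = 27, u_{28} = 25, u_{29} = 2.
The sequence repeats with period 28.
(91 - 1) mod 28 = 6, so u_{91} = u_7 = 1.

1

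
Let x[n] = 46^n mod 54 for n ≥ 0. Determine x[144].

28

We have x[0] = 1; x[1] = 46; x[2] = 10; x[3] = 28; x[4] = 46.
Since x[4] = x[1] = 46, the sequence is eventually periodic: after a pre-period of length 1 it cycles with period 3.
For n ≥ 1, x[n] depends only on (n - 1) mod 3. (144 - 1) mod 3 = 2, so x[144] = x[3] = 28.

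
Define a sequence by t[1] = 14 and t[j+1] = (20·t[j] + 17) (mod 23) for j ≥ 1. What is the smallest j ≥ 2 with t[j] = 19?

11

Computing terms: t[1] = 14, t[2] = 21, t[3] = 0, t[4] = 17, t[5] = 12, t[6] = 4, t[7] = 5, t[8] = 2, t[9] = 11, t[10] = 7, t[11] = 19, t[12] = 6, t[13] = 22, t[14] = 20, t[15] = 3, t[16] = 8, t[17] = 16, t[18] = 15, t[19] = 18, t[20] = 9, t[21] = 13, t[22] = 1, t[23] = 14.
Since t[23] = t[1] = 14, the sequence is periodic with period 22.
The value 19 first appears (with j ≥ 2) at t[11].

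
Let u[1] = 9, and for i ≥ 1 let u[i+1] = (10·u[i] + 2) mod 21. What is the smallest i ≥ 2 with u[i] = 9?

7

u[1] = 9,  u[2] = 8,  u[3] = 19,  u[4] = 3,  u[5] = 11,  u[6] = 7,  u[7] = 9.
Since u[7] = u[1] = 9, the sequence is periodic with period 6.
The value 9 next appears (with i ≥ 2) at u[7].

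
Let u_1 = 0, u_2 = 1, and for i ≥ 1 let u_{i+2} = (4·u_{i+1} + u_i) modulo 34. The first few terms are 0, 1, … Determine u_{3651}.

4

Listing terms: u_1 = 0; u_2 = 1; u_3 = 4; u_4 = 17; u_5 = 4; u_6 = 33; u_7 = 0; u_8 = 33; u_9 = 30; u_{10} = 17; u_{11} = 30; u_{12} = 1; u_{13} = 0; u_{14} = 1.
The sequence repeats with period 12.
(3651 - 1) mod 12 = 2, so u_{3651} = u_3 = 4.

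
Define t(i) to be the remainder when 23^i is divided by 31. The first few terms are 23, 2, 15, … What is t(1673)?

15

Listing terms: t(1) = 23; t(2) = 2; t(3) = 15; t(4) = 4; t(5) = 30; t(6) = 8; t(7) = 29; t(8) = 16; t(9) = 27; t(10) = 1; t(11) = 23.
Since t(11) = t(1) = 23, the sequence is periodic with period 10.
(1673 - 1) mod 10 = 2, so t(1673) = t(3) = 15.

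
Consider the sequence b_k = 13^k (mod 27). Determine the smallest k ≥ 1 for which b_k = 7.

2

Computing terms: b_0 = 1,  b_1 = 13,  b_2 = 7,  b_3 = 10,  b_4 = 22,  b_5 = 16,  b_6 = 19,  b_7 = 4,  b_8 = 25,  b_9 = 1.
Since b_9 = b_0 = 1, the sequence is periodic with period 9.
The value 7 first appears (with k ≥ 1) at b_2.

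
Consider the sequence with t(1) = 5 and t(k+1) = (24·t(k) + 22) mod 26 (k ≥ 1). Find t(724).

0

We have t(1) = 5,  t(2) = 12,  t(3) = 24,  t(4) = 0,  t(5) = 22,  t(6) = 4,  t(7) = 14,  t(8) = 20,  t(9) = 8,  t(10) = 6,  t(11) = 10,  t(12) = 2,  t(13) = 18,  t(14) = 12.
Since t(14) = t(2) = 12, the sequence is eventually periodic: after a pre-period of length 1 it cycles with period 12.
For k ≥ 2, t(k) depends only on (k - 2) mod 12. (724 - 2) mod 12 = 2, so t(724) = t(4) = 0.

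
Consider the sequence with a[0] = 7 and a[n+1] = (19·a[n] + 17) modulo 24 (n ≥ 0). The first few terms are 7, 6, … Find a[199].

18

a[0] = 7, a[1] = 6, a[2] = 11, a[3] = 10, a[4] = 15, a[5] = 14, a[6] = 19, a[7] = 18, a[8] = 23, a[9] = 22, a[10] = 3, a[11] = 2, a[12] = 7.
The sequence repeats with period 12.
So a[199] = a[0 + ((199-0) mod 12)] = a[7] = 18.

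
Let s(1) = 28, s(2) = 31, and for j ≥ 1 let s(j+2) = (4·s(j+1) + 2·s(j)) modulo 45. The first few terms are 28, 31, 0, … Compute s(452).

22

Computing terms: s(1) = 28; s(2) = 31; s(3) = 0; s(4) = 17; s(5) = 23; s(6) = 36; s(7) = 10; s(8) = 22; s(9) = 18; s(10) = 26; s(11) = 5; s(12) = 27; s(13) = 28; s(14) = 31.
Since (s(13), s(14)) = (s(1), s(2)) = (28, 31) (two consecutive terms determine the rest), the sequence is periodic with period 12.
So s(452) = s(1 + ((452-1) mod 12)) = s(8) = 22.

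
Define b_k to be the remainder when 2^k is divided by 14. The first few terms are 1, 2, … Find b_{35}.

We have b_0 = 1; b_1 = 2; b_2 = 4; b_3 = 8; b_4 = 2.
Since b_4 = b_1 = 2, the sequence is eventually periodic: after a pre-period of length 1 it cycles with period 3.
For k ≥ 1, b_k depends only on (k - 1) mod 3. (35 - 1) mod 3 = 1, so b_{35} = b_2 = 4.

4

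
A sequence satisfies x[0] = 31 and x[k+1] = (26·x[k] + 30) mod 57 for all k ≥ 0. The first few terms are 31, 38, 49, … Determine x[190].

19

Computing terms: x[0] = 31; x[1] = 38; x[2] = 49; x[3] = 50; x[4] = 19; x[5] = 11; x[6] = 31.
The sequence repeats with period 6.
(190 - 0) mod 6 = 4, so x[190] = x[4] = 19.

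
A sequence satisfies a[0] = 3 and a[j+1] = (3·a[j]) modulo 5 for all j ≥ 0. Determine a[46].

We have a[0] = 3,  a[1] = 4,  a[2] = 2,  a[3] = 1,  a[4] = 3.
Since a[4] = a[0] = 3, the sequence is periodic with period 4.
(46 - 0) mod 4 = 2, so a[46] = a[2] = 2.

2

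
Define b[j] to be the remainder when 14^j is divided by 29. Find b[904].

23

We have b[0] = 1,  b[1] = 14,  b[2] = 22,  b[3] = 18,  b[4] = 20,  b[5] = 19,  b[6] = 5,  b[7] = 12,  b[8] = 23,  b[9] = 3,  b[10] = 13,  b[11] = 8,  b[12] = 25,  b[13] = 2,  b[14] = 28,  b[15] = 15,  b[16] = 7,  b[17] = 11,  b[18] = 9,  b[19] = 10,  b[20] = 24,  b[21] = 17,  b[22] = 6,  b[23] = 26,  b[24] = 16,  b[25] = 21,  b[26] = 4,  b[27] = 27,  b[28] = 1.
The sequence repeats with period 28.
So b[904] = b[0 + ((904-0) mod 28)] = b[8] = 23.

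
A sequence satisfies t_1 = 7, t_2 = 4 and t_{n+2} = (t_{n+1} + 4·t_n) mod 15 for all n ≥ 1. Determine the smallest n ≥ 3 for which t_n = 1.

We have t_1 = 7; t_2 = 4; t_3 = 2; t_4 = 3; t_5 = 11; t_6 = 8; t_7 = 7; t_8 = 9; t_9 = 7; t_{10} = 13; t_{11} = 11; t_{12} = 3; t_{13} = 2; t_{14} = 14; t_{15} = 7; t_{16} = 3; t_{17} = 1; t_{18} = 13; t_{19} = 2; t_{20} = 9; t_{21} = 2; t_{22} = 8; t_{23} = 1; t_{24} = 3; t_{25} = 7; t_{26} = 4.
Since (t_{25}, t_{26}) = (t_1, t_2) = (7, 4) (two consecutive terms determine the rest), the sequence is periodic with period 24.
The value 1 first appears (with n ≥ 3) at t_{17}.

17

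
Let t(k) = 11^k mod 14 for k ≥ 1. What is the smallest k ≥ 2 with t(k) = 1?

3

We have t(1) = 11; t(2) = 9; t(3) = 1; t(4) = 11.
The sequence repeats with period 3.
The value 1 first appears (with k ≥ 2) at t(3).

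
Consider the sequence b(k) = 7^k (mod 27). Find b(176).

13

Computing terms: b(0) = 1,  b(1) = 7,  b(2) = 22,  b(3) = 19,  b(4) = 25,  b(5) = 13,  b(6) = 10,  b(7) = 16,  b(8) = 4,  b(9) = 1.
The sequence repeats with period 9.
(176 - 0) mod 9 = 5, so b(176) = b(5) = 13.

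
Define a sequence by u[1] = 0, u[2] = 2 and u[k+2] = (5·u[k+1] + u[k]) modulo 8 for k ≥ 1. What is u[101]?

6

Computing terms: u[1] = 0,  u[2] = 2,  u[3] = 2,  u[4] = 4,  u[5] = 6,  u[6] = 2,  u[7] = 0,  u[8] = 2.
Since (u[7], u[8]) = (u[1], u[2]) = (0, 2) (two consecutive terms determine the rest), the sequence is periodic with period 6.
So u[101] = u[1 + ((101-1) mod 6)] = u[5] = 6.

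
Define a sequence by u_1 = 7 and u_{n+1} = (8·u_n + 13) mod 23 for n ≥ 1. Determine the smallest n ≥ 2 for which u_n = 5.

Listing terms: u_1 = 7; u_2 = 0; u_3 = 13; u_4 = 2; u_5 = 6; u_6 = 15; u_7 = 18; u_8 = 19; u_9 = 4; u_{10} = 22; u_{11} = 5; u_{12} = 7.
The sequence repeats with period 11.
The value 5 first appears (with n ≥ 2) at u_{11}.

11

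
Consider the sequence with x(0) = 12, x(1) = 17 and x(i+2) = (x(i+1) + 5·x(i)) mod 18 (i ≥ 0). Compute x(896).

11

x(0) = 12,  x(1) = 17,  x(2) = 5,  x(3) = 0,  x(4) = 7,  x(5) = 7,  x(6) = 6,  x(7) = 5,  x(8) = 17,  x(9) = 6,  x(10) = 1,  x(11) = 13,  x(12) = 0,  x(13) = 11,  x(14) = 11,  x(15) = 12,  x(16) = 13,  x(17) = 1,  x(18) = 12,  x(19) = 17.
Since (x(18), x(19)) = (x(0), x(1)) = (12, 17) (two consecutive terms determine the rest), the sequence is periodic with period 18.
(896 - 0) mod 18 = 14, so x(896) = x(14) = 11.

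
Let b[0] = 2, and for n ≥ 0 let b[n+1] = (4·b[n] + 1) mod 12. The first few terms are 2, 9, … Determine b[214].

9

Listing terms: b[0] = 2, b[1] = 9, b[2] = 1, b[3] = 5, b[4] = 9.
Since b[4] = b[1] = 9, the sequence is eventually periodic: after a pre-period of length 1 it cycles with period 3.
For n ≥ 1, b[n] depends only on (n - 1) mod 3. (214 - 1) mod 3 = 0, so b[214] = b[1] = 9.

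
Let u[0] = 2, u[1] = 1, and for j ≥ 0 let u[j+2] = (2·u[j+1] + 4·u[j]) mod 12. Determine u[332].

u[0] = 2, u[1] = 1, u[2] = 10, u[3] = 0, u[4] = 4, u[5] = 8, u[6] = 8, u[7] = 0, u[8] = 8, u[9] = 4, u[10] = 4, u[11] = 0, u[12] = 4.
Since (u[11], u[12]) = (u[3], u[4]) = (0, 4) (two consecutive terms determine the rest), the sequence is eventually periodic: after a pre-period of length 3 it cycles with period 8.
For j ≥ 3, u[j] depends only on (j - 3) mod 8. (332 - 3) mod 8 = 1, so u[332] = u[4] = 4.

4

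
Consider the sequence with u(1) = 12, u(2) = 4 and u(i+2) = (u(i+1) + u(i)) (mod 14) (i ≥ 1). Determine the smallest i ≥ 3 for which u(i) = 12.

11

u(1) = 12; u(2) = 4; u(3) = 2; u(4) = 6; u(5) = 8; u(6) = 0; u(7) = 8; u(8) = 8; u(9) = 2; u(10) = 10; u(11) = 12; u(12) = 8; u(13) = 6; u(14) = 0; u(15) = 6; u(16) = 6; u(17) = 12; u(18) = 4.
The sequence repeats with period 16.
The value 12 first appears (with i ≥ 3) at u(11).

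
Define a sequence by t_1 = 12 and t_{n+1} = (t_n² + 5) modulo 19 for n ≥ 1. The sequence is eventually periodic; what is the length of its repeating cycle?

4

We have t_1 = 12; t_2 = 16; t_3 = 14; t_4 = 11; t_5 = 12.
Since t_5 = t_1 = 12, the sequence is periodic with period 4.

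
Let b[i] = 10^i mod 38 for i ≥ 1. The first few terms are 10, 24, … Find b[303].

8

We have b[1] = 10, b[2] = 24, b[3] = 12, b[4] = 6, b[5] = 22, b[6] = 30, b[7] = 34, b[8] = 36, b[9] = 18, b[10] = 28, b[11] = 14, b[12] = 26, b[13] = 32, b[14] = 16, b[15] = 8, b[16] = 4, b[17] = 2, b[18] = 20, b[19] = 10.
The sequence repeats with period 18.
(303 - 1) mod 18 = 14, so b[303] = b[15] = 8.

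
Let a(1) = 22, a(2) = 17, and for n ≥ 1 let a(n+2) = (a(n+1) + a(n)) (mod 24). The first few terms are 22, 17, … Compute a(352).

We have a(1) = 22,  a(2) = 17,  a(3) = 15,  a(4) = 8,  a(5) = 23,  a(6) = 7,  a(7) = 6,  a(8) = 13,  a(9) = 19,  a(10) = 8,  a(11) = 3,  a(12) = 11,  a(13) = 14,  a(14) = 1,  a(15) = 15,  a(16) = 16,  a(17) = 7,  a(18) = 23,  a(19) = 6,  a(20) = 5,  a(21) = 11,  a(22) = 16,  a(23) = 3,  a(24) = 19,  a(25) = 22,  a(26) = 17.
The sequence repeats with period 24.
(352 - 1) mod 24 = 15, so a(352) = a(16) = 16.

16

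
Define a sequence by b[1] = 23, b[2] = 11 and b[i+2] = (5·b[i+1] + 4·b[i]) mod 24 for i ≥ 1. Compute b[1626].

11

We have b[1] = 23,  b[2] = 11,  b[3] = 3,  b[4] = 11,  b[5] = 19,  b[6] = 19,  b[7] = 3,  b[8] = 19,  b[9] = 11,  b[10] = 11,  b[11] = 3.
Since (b[10], b[11]) = (b[2], b[3]) = (11, 3) (two consecutive terms determine the rest), the sequence is eventually periodic: after a pre-period of length 1 it cycles with period 8.
For i ≥ 2, b[i] depends only on (i - 2) mod 8. (1626 - 2) mod 8 = 0, so b[1626] = b[2] = 11.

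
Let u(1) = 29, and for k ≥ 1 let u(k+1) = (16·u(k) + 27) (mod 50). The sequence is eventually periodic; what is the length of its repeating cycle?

25

u(1) = 29, u(2) = 41, u(3) = 33, u(4) = 5, u(5) = 7, u(6) = 39, u(7) = 1, u(8) = 43, u(9) = 15, u(10) = 17, u(11) = 49, u(12) = 11, u(13) = 3, u(14) = 25, u(15) = 27, u(16) = 9, u(17) = 21, u(18) = 13, u(19) = 35, u(20) = 37, u(21) = 19, u(22) = 31, u(23) = 23, u(24) = 45, u(25) = 47, u(26) = 29.
The sequence repeats with period 25.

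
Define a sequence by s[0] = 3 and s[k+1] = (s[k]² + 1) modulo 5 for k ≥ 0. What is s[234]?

s[0] = 3; s[1] = 0; s[2] = 1; s[3] = 2; s[4] = 0.
Since s[4] = s[1] = 0, the sequence is eventually periodic: after a pre-period of length 1 it cycles with period 3.
For k ≥ 1, s[k] depends only on (k - 1) mod 3. (234 - 1) mod 3 = 2, so s[234] = s[3] = 2.

2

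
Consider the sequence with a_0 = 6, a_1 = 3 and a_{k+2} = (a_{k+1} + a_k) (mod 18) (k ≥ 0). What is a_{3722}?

9

a_0 = 6; a_1 = 3; a_2 = 9; a_3 = 12; a_4 = 3; a_5 = 15; a_6 = 0; a_7 = 15; a_8 = 15; a_9 = 12; a_{10} = 9; a_{11} = 3; a_{12} = 12; a_{13} = 15; a_{14} = 9; a_{15} = 6; a_{16} = 15; a_{17} = 3; a_{18} = 0; a_{19} = 3; a_{20} = 3; a_{21} = 6; a_{22} = 9; a_{23} = 15; a_{24} = 6; a_{25} = 3.
Since (a_{24}, a_{25}) = (a_0, a_1) = (6, 3) (two consecutive terms determine the rest), the sequence is periodic with period 24.
(3722 - 0) mod 24 = 2, so a_{3722} = a_2 = 9.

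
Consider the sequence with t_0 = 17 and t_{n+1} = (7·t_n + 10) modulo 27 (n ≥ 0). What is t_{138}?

We have t_0 = 17,  t_1 = 21,  t_2 = 22,  t_3 = 2,  t_4 = 24,  t_5 = 16,  t_6 = 14,  t_7 = 0,  t_8 = 10,  t_9 = 26,  t_{10} = 3,  t_{11} = 4,  t_{12} = 11,  t_{13} = 6,  t_{14} = 25,  t_{15} = 23,  t_{16} = 9,  t_{17} = 19,  t_{18} = 8,  t_{19} = 12,  t_{20} = 13,  t_{21} = 20,  t_{22} = 15,  t_{23} = 7,  t_{24} = 5,  t_{25} = 18,  t_{26} = 1,  t_{27} = 17.
Since t_{27} = t_0 = 17, the sequence is periodic with period 27.
(138 - 0) mod 27 = 3, so t_{138} = t_3 = 2.

2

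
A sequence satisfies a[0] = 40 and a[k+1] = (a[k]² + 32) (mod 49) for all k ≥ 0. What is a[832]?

40

We have a[0] = 40,  a[1] = 15,  a[2] = 12,  a[3] = 29,  a[4] = 40.
Since a[4] = a[0] = 40, the sequence is periodic with period 4.
So a[832] = a[0 + ((832-0) mod 4)] = a[0] = 40.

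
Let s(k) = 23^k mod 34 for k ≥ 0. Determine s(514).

19

Computing terms: s(0) = 1; s(1) = 23; s(2) = 19; s(3) = 29; s(4) = 21; s(5) = 7; s(6) = 25; s(7) = 31; s(8) = 33; s(9) = 11; s(10) = 15; s(11) = 5; s(12) = 13; s(13) = 27; s(14) = 9; s(15) = 3; s(16) = 1.
Since s(16) = s(0) = 1, the sequence is periodic with period 16.
(514 - 0) mod 16 = 2, so s(514) = s(2) = 19.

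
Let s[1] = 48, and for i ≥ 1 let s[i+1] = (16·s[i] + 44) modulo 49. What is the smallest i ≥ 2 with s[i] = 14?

Computing terms: s[1] = 48, s[2] = 28, s[3] = 2, s[4] = 27, s[5] = 35, s[6] = 16, s[7] = 6, s[8] = 42, s[9] = 30, s[10] = 34, s[11] = 0, s[12] = 44, s[13] = 13, s[14] = 7, s[15] = 9, s[16] = 41, s[17] = 14, s[18] = 23, s[19] = 20, s[20] = 21, s[21] = 37, s[22] = 48.
The sequence repeats with period 21.
The value 14 first appears (with i ≥ 2) at s[17].

17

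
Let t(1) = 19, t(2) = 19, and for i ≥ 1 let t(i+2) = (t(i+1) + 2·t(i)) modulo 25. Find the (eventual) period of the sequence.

20

t(1) = 19; t(2) = 19; t(3) = 7; t(4) = 20; t(5) = 9; t(6) = 24; t(7) = 17; t(8) = 15; t(9) = 24; t(10) = 4; t(11) = 2; t(12) = 10; t(13) = 14; t(14) = 9; t(15) = 12; t(16) = 5; t(17) = 4; t(18) = 14; t(19) = 22; t(20) = 0; t(21) = 19; t(22) = 19.
Since (t(21), t(22)) = (t(1), t(2)) = (19, 19) (two consecutive terms determine the rest), the sequence is periodic with period 20.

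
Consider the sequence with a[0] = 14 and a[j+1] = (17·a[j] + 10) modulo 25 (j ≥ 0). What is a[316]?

Listing terms: a[0] = 14, a[1] = 23, a[2] = 1, a[3] = 2, a[4] = 19, a[5] = 8, a[6] = 21, a[7] = 17, a[8] = 24, a[9] = 18, a[10] = 16, a[11] = 7, a[12] = 4, a[13] = 3, a[14] = 11, a[15] = 22, a[16] = 9, a[17] = 13, a[18] = 6, a[19] = 12, a[20] = 14.
Since a[20] = a[0] = 14, the sequence is periodic with period 20.
(316 - 0) mod 20 = 16, so a[316] = a[16] = 9.

9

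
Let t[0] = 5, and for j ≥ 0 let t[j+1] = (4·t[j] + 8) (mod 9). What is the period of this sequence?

Listing terms: t[0] = 5,  t[1] = 1,  t[2] = 3,  t[3] = 2,  t[4] = 7,  t[5] = 0,  t[6] = 8,  t[7] = 4,  t[8] = 6,  t[9] = 5.
Since t[9] = t[0] = 5, the sequence is periodic with period 9.

9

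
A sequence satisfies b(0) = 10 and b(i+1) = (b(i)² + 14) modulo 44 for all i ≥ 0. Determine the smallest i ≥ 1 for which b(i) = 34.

3

b(0) = 10, b(1) = 26, b(2) = 30, b(3) = 34, b(4) = 26.
Since b(4) = b(1) = 26, the sequence is eventually periodic: after a pre-period of length 1 it cycles with period 3.
The value 34 first appears (with i ≥ 1) at b(3).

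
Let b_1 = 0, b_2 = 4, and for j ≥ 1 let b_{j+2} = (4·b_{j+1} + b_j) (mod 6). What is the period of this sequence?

Computing terms: b_1 = 0; b_2 = 4; b_3 = 4; b_4 = 2; b_5 = 0; b_6 = 2; b_7 = 2; b_8 = 4; b_9 = 0; b_{10} = 4.
Since (b_9, b_{10}) = (b_1, b_2) = (0, 4) (two consecutive terms determine the rest), the sequence is periodic with period 8.

8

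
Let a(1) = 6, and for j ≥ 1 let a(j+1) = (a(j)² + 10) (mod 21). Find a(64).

a(1) = 6; a(2) = 4; a(3) = 5; a(4) = 14; a(5) = 17; a(6) = 5.
Since a(6) = a(3) = 5, the sequence is eventually periodic: after a pre-period of length 2 it cycles with period 3.
For j ≥ 3, a(j) depends only on (j - 3) mod 3. (64 - 3) mod 3 = 1, so a(64) = a(4) = 14.

14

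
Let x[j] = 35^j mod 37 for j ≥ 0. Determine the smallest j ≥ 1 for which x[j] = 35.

1

We have x[0] = 1,  x[1] = 35,  x[2] = 4,  x[3] = 29,  x[4] = 16,  x[5] = 5,  x[6] = 27,  x[7] = 20,  x[8] = 34,  x[9] = 6,  x[10] = 25,  x[11] = 24,  x[12] = 26,  x[13] = 22,  x[14] = 30,  x[15] = 14,  x[16] = 9,  x[17] = 19,  x[18] = 36,  x[19] = 2,  x[20] = 33,  x[21] = 8,  x[22] = 21,  x[23] = 32,  x[24] = 10,  x[25] = 17,  x[26] = 3,  x[27] = 31,  x[28] = 12,  x[29] = 13,  x[30] = 11,  x[31] = 15,  x[32] = 7,  x[33] = 23,  x[34] = 28,  x[35] = 18,  x[36] = 1.
The sequence repeats with period 36.
The value 35 first appears (with j ≥ 1) at x[1].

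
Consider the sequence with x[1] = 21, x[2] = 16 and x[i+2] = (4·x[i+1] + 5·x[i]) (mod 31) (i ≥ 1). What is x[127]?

We have x[1] = 21, x[2] = 16, x[3] = 14, x[4] = 12, x[5] = 25, x[6] = 5, x[7] = 21, x[8] = 16.
Since (x[7], x[8]) = (x[1], x[2]) = (21, 16) (two consecutive terms determine the rest), the sequence is periodic with period 6.
(127 - 1) mod 6 = 0, so x[127] = x[1] = 21.

21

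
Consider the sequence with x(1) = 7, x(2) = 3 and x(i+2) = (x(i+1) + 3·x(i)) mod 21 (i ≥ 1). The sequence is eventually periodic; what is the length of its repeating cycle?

24

We have x(1) = 7, x(2) = 3, x(3) = 3, x(4) = 12, x(5) = 0, x(6) = 15, x(7) = 15, x(8) = 18, x(9) = 0, x(10) = 12, x(11) = 12, x(12) = 6, x(13) = 0, x(14) = 18, x(15) = 18, x(16) = 9, x(17) = 0, x(18) = 6, x(19) = 6, x(20) = 3, x(21) = 0, x(22) = 9, x(23) = 9, x(24) = 15, x(25) = 0, x(26) = 3, x(27) = 3.
Since (x(26), x(27)) = (x(2), x(3)) = (3, 3) (two consecutive terms determine the rest), the sequence is eventually periodic: after a pre-period of length 1 it cycles with period 24.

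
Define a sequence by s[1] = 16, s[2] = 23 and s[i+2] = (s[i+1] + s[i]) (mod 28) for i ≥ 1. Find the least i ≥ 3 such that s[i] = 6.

4

s[1] = 16, s[2] = 23, s[3] = 11, s[4] = 6, s[5] = 17, s[6] = 23, s[7] = 12, s[8] = 7, s[9] = 19, s[10] = 26, s[11] = 17, s[12] = 15, s[13] = 4, s[14] = 19, s[15] = 23, s[16] = 14, s[17] = 9, s[18] = 23, s[19] = 4, s[20] = 27, s[21] = 3, s[22] = 2, s[23] = 5, s[24] = 7, s[25] = 12, s[26] = 19, s[27] = 3, s[28] = 22, s[29] = 25, s[30] = 19, s[31] = 16, s[32] = 7, s[33] = 23, s[34] = 2, s[35] = 25, s[36] = 27, s[37] = 24, s[38] = 23, s[39] = 19, s[40] = 14, s[41] = 5, s[42] = 19, s[43] = 24, s[44] = 15, s[45] = 11, s[46] = 26, s[47] = 9, s[48] = 7, s[49] = 16, s[50] = 23.
Since (s[49], s[50]) = (s[1], s[2]) = (16, 23) (two consecutive terms determine the rest), the sequence is periodic with period 48.
The value 6 first appears (with i ≥ 3) at s[4].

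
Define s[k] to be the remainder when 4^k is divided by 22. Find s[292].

We have s[0] = 1, s[1] = 4, s[2] = 16, s[3] = 20, s[4] = 14, s[5] = 12, s[6] = 4.
Since s[6] = s[1] = 4, the sequence is eventually periodic: after a pre-period of length 1 it cycles with period 5.
For k ≥ 1, s[k] depends only on (k - 1) mod 5. (292 - 1) mod 5 = 1, so s[292] = s[2] = 16.

16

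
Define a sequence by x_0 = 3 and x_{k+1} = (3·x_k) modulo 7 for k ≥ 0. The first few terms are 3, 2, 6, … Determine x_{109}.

Computing terms: x_0 = 3,  x_1 = 2,  x_2 = 6,  x_3 = 4,  x_4 = 5,  x_5 = 1,  x_6 = 3.
The sequence repeats with period 6.
(109 - 0) mod 6 = 1, so x_{109} = x_1 = 2.

2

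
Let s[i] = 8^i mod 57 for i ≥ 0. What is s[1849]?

s[0] = 1, s[1] = 8, s[2] = 7, s[3] = 56, s[4] = 49, s[5] = 50, s[6] = 1.
The sequence repeats with period 6.
(1849 - 0) mod 6 = 1, so s[1849] = s[1] = 8.

8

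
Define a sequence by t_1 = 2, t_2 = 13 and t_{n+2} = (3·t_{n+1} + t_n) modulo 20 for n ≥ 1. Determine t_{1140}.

7

Computing terms: t_1 = 2; t_2 = 13; t_3 = 1; t_4 = 16; t_5 = 9; t_6 = 3; t_7 = 18; t_8 = 17; t_9 = 9; t_{10} = 4; t_{11} = 1; t_{12} = 7; t_{13} = 2; t_{14} = 13.
The sequence repeats with period 12.
(1140 - 1) mod 12 = 11, so t_{1140} = t_{12} = 7.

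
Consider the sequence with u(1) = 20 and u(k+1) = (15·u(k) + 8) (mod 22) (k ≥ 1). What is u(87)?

We have u(1) = 20,  u(2) = 0,  u(3) = 8,  u(4) = 18,  u(5) = 14,  u(6) = 20.
Since u(6) = u(1) = 20, the sequence is periodic with period 5.
So u(87) = u(1 + ((87-1) mod 5)) = u(2) = 0.

0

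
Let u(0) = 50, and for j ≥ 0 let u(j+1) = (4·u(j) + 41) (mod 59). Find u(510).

Listing terms: u(0) = 50, u(1) = 5, u(2) = 2, u(3) = 49, u(4) = 1, u(5) = 45, u(6) = 44, u(7) = 40, u(8) = 24, u(9) = 19, u(10) = 58, u(11) = 37, u(12) = 12, u(13) = 30, u(14) = 43, u(15) = 36, u(16) = 8, u(17) = 14, u(18) = 38, u(19) = 16, u(20) = 46, u(21) = 48, u(22) = 56, u(23) = 29, u(24) = 39, u(25) = 20, u(26) = 3, u(27) = 53, u(28) = 17, u(29) = 50.
The sequence repeats with period 29.
So u(510) = u(0 + ((510-0) mod 29)) = u(17) = 14.

14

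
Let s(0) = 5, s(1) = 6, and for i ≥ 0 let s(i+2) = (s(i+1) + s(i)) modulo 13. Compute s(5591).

Listing terms: s(0) = 5,  s(1) = 6,  s(2) = 11,  s(3) = 4,  s(4) = 2,  s(5) = 6,  s(6) = 8,  s(7) = 1,  s(8) = 9,  s(9) = 10,  s(10) = 6,  s(11) = 3,  s(12) = 9,  s(13) = 12,  s(14) = 8,  s(15) = 7,  s(16) = 2,  s(17) = 9,  s(18) = 11,  s(19) = 7,  s(20) = 5,  s(21) = 12,  s(22) = 4,  s(23) = 3,  s(24) = 7,  s(25) = 10,  s(26) = 4,  s(27) = 1,  s(28) = 5,  s(29) = 6.
Since (s(28), s(29)) = (s(0), s(1)) = (5, 6) (two consecutive terms determine the rest), the sequence is periodic with period 28.
(5591 - 0) mod 28 = 19, so s(5591) = s(19) = 7.

7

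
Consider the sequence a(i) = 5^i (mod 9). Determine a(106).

4

a(0) = 1,  a(1) = 5,  a(2) = 7,  a(3) = 8,  a(4) = 4,  a(5) = 2,  a(6) = 1.
The sequence repeats with period 6.
So a(106) = a(0 + ((106-0) mod 6)) = a(4) = 4.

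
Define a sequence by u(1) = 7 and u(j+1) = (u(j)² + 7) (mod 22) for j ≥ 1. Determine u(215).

Computing terms: u(1) = 7,  u(2) = 12,  u(3) = 19,  u(4) = 16,  u(5) = 21,  u(6) = 8,  u(7) = 5,  u(8) = 10,  u(9) = 19.
Since u(9) = u(3) = 19, the sequence is eventually periodic: after a pre-period of length 2 it cycles with period 6.
For j ≥ 3, u(j) depends only on (j - 3) mod 6. (215 - 3) mod 6 = 2, so u(215) = u(5) = 21.

21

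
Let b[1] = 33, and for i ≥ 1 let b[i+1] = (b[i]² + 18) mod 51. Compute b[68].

36

b[1] = 33, b[2] = 36, b[3] = 39, b[4] = 9, b[5] = 48, b[6] = 27, b[7] = 33.
The sequence repeats with period 6.
So b[68] = b[1 + ((68-1) mod 6)] = b[2] = 36.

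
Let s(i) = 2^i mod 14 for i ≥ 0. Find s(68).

We have s(0) = 1, s(1) = 2, s(2) = 4, s(3) = 8, s(4) = 2.
Since s(4) = s(1) = 2, the sequence is eventually periodic: after a pre-period of length 1 it cycles with period 3.
For i ≥ 1, s(i) depends only on (i - 1) mod 3. (68 - 1) mod 3 = 1, so s(68) = s(2) = 4.

4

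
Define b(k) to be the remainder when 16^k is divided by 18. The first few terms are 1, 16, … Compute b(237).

10

We have b(0) = 1, b(1) = 16, b(2) = 4, b(3) = 10, b(4) = 16.
Since b(4) = b(1) = 16, the sequence is eventually periodic: after a pre-period of length 1 it cycles with period 3.
For k ≥ 1, b(k) depends only on (k - 1) mod 3. (237 - 1) mod 3 = 2, so b(237) = b(3) = 10.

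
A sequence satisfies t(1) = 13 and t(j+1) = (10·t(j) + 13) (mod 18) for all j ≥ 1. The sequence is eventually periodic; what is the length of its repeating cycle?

9

Listing terms: t(1) = 13, t(2) = 17, t(3) = 3, t(4) = 7, t(5) = 11, t(6) = 15, t(7) = 1, t(8) = 5, t(9) = 9, t(10) = 13.
The sequence repeats with period 9.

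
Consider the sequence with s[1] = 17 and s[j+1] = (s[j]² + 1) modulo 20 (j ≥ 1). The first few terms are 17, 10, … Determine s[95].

Listing terms: s[1] = 17; s[2] = 10; s[3] = 1; s[4] = 2; s[5] = 5; s[6] = 6; s[7] = 17.
Since s[7] = s[1] = 17, the sequence is periodic with period 6.
So s[95] = s[1 + ((95-1) mod 6)] = s[5] = 5.

5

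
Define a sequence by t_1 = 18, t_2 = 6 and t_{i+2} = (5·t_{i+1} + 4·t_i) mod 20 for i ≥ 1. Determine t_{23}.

2

Listing terms: t_1 = 18, t_2 = 6, t_3 = 2, t_4 = 14, t_5 = 18, t_6 = 6.
Since (t_5, t_6) = (t_1, t_2) = (18, 6) (two consecutive terms determine the rest), the sequence is periodic with period 4.
So t_{23} = t_{1 + ((23-1) mod 4)} = t_3 = 2.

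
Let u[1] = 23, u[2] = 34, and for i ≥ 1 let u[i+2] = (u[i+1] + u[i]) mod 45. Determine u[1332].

u[1] = 23, u[2] = 34, u[3] = 12, u[4] = 1, u[5] = 13, u[6] = 14, u[7] = 27, u[8] = 41, u[9] = 23, u[10] = 19, u[11] = 42, u[12] = 16, u[13] = 13, u[14] = 29, u[15] = 42, u[16] = 26, u[17] = 23, u[18] = 4, u[19] = 27, u[20] = 31, u[21] = 13, u[22] = 44, u[23] = 12, u[24] = 11, u[25] = 23, u[26] = 34.
The sequence repeats with period 24.
So u[1332] = u[1 + ((1332-1) mod 24)] = u[12] = 16.

16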